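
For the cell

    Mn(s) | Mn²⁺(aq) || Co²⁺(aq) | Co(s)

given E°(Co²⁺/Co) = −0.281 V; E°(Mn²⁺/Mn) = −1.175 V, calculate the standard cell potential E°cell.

+0.894 V

By convention the left-hand electrode in cell notation is the anode (oxidation) and the right-hand electrode is the cathode (reduction).
E°cell = E°(right) − E°(left) = −0.281 − (−1.175) = +0.894 V.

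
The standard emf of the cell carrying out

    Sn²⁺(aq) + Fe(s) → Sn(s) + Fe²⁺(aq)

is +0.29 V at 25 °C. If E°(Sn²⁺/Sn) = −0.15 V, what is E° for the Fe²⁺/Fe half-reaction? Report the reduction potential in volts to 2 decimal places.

In the reaction as written the Sn²⁺/Sn couple is reduced (cathode) and Fe²⁺/Fe is oxidized (anode), so E°cell = E°(Sn²⁺/Sn) − E°(Fe²⁺/Fe).
E°(Fe²⁺/Fe) = E°(cathode) − E°cell = −0.15 − (+0.29) = −0.44 V.

−0.44 V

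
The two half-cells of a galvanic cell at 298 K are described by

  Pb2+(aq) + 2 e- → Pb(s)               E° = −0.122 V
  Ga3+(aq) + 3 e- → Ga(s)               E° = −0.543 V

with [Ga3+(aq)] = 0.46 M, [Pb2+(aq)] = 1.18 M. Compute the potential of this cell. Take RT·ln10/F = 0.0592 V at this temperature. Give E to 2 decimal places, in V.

Pb²⁺/Pb is reduced (cathode, E° = −0.122 V) and Ga³⁺/Ga is oxidized (anode).
E°cell = E°cat − E°an = −0.122 − (−0.543) = +0.421 V; n = 6.
The balanced reaction is 3 Pb2+(aq) + 2 Ga(s) → 3 Pb(s) + 2 Ga3+(aq), so Q = [Ga3+(aq)]^2 / [Pb2+(aq)]^3 = 0.129 and log Q = −0.890.
Applying E = E° − (RT ln10/nF)·log Q gives +0.421 − (0.0592/6)(−0.890) = +0.43 V.

+0.43 V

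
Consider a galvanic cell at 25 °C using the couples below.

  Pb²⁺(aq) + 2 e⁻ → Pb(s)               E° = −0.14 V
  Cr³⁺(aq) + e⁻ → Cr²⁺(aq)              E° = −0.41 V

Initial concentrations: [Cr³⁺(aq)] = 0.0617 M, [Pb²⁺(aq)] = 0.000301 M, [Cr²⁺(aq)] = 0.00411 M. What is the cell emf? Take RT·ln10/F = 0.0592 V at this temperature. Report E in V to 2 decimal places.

The Pb²⁺/Pb couple has the more positive E°, so it is the cathode; Cr³⁺/Cr²⁺ is the anode.
The standard potential is −0.14 − (−0.41) = +0.27 V and the balanced reaction transfers n = 2 electrons.
The balanced reaction is Pb²⁺(aq) + 2 Cr²⁺(aq) → Pb(s) + 2 Cr³⁺(aq), so Q = [Cr³⁺(aq)]^2 / ([Pb²⁺(aq)]·[Cr²⁺(aq)]^2) = 7.49×10^5 and log Q = 5.874.
Applying E = E° − (RT ln10/nF)·log Q gives +0.27 − (0.0592/2)(5.874) = +0.10 V.

+0.10 V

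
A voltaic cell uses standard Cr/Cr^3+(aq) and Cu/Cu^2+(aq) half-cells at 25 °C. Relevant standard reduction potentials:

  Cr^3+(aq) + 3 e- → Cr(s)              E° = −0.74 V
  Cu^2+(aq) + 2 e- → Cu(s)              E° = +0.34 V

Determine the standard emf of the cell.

+1.08 V

Of the two couples in this cell, the one with the more positive reduction potential is reduced at the cathode: here that is Cu²⁺/Cu (+0.34 V); Cr³⁺/Cr (−0.74 V) is the anode.
E°cell = E°(cathode) − E°(anode) = +0.34 − (−0.74) = +1.08 V.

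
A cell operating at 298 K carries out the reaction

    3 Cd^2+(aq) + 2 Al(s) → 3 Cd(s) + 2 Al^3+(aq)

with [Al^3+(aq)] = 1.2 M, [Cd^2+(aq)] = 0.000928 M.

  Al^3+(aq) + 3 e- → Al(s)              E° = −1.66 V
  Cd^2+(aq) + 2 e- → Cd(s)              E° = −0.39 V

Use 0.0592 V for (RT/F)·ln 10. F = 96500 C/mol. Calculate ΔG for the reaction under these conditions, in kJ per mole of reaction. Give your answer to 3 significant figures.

With Cd²⁺/Cd reduced at the cathode, E°cell = −0.39 − (−1.66) = +1.27 V and n = 6.
Here Q = [Al^3+(aq)]^2 / [Cd^2+(aq)]^3 = 1.8×10^9 (log Q = 9.256), giving E = +1.27 − (0.0592/6)·(9.256) = +1.1787 V.
ΔG = −nFE = −(6)(96500)(+1.1787) J/mol = −682 kJ/mol.

−682 kJ/mol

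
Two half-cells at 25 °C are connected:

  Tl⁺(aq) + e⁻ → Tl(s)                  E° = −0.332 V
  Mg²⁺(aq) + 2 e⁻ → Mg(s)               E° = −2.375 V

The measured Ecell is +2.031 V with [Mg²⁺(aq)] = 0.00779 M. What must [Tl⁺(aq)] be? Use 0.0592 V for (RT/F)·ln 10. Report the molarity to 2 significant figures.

Tl⁺/Tl is the cathode (higher E°); E°cell = −0.332 − (−2.375) = +2.043 V with n = 2.
From the Nernst equation, log Q = n(E° − E)/0.0592 = 2·(+2.043 − (+2.031))/0.0592 = 0.405.
For 2 Tl⁺(aq) + Mg(s) → 2 Tl(s) + Mg²⁺(aq), the reaction quotient is Q = [Mg²⁺(aq)] / [Tl⁺(aq)]^2.
Isolating [Tl⁺(aq)] in Q = 10^{0.405} yields log [Tl⁺(aq)] = −1.257, i.e. 0.055 M.

0.055 M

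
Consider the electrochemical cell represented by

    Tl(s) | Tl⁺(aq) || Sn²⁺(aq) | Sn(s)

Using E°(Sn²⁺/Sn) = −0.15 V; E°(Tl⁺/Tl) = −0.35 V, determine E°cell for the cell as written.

By convention the left-hand electrode in cell notation is the anode (oxidation) and the right-hand electrode is the cathode (reduction).
E°cell = E°(right) − E°(left) = −0.15 − (−0.35) = +0.20 V.

+0.20 V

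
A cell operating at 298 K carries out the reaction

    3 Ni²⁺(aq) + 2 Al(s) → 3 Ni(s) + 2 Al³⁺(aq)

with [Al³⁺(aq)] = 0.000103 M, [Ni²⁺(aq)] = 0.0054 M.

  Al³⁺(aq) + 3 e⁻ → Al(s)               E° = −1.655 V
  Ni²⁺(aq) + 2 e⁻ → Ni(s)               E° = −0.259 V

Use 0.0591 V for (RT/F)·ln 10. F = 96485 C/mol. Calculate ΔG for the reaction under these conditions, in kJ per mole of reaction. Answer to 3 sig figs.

E°cell = −0.259 − (−1.655) = +1.396 V; the balanced reaction transfers n = 6 electrons.
The reaction quotient is [Al³⁺(aq)]^2 / [Ni²⁺(aq)]^3 = 0.0674; by Nernst, E = +1.396 − (0.0591/6)(−1.172) = +1.4075 V.
Finally ΔG = −nFE = −(6)(96485 C/mol)(+1.4075 V) = −815 kJ/mol.

−815 kJ/mol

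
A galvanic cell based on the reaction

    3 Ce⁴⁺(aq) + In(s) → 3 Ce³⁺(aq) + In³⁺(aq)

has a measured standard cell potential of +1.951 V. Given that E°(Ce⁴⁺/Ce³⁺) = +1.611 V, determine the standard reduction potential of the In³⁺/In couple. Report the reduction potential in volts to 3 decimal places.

In the reaction as written the Ce⁴⁺/Ce³⁺ couple is reduced (cathode) and In³⁺/In is oxidized (anode), so E°cell = E°(Ce⁴⁺/Ce³⁺) − E°(In³⁺/In).
E°(In³⁺/In) = E°(cathode) − E°cell = +1.611 − (+1.951) = −0.340 V.

−0.340 V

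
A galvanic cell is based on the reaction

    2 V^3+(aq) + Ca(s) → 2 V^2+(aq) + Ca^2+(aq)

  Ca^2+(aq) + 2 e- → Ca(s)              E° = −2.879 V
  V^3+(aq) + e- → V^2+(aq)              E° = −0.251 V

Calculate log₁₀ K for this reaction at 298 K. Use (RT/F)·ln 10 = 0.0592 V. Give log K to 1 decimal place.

log K = 88.8

The V³⁺/V²⁺ couple is reduced (cathode); E°cell = −0.251 − (−2.879) = +2.628 V with n = 2.
At equilibrium E = 0, so log K = nE°cell / 0.0592 = (2)(+2.628) / 0.0592 = 88.8.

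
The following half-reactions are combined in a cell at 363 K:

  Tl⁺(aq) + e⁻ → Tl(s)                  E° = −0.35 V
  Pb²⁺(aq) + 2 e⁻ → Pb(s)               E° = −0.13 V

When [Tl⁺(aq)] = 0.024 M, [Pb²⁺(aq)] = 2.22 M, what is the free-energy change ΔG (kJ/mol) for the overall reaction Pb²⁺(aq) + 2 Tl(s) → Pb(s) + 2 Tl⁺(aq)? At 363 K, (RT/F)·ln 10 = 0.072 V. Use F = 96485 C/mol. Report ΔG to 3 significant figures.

The standard cell potential is −0.13 − (−0.35) = +0.22 V, with n = 2 electrons in the balanced equation.
Here Q = [Tl⁺(aq)]^2 / [Pb²⁺(aq)] = 0.000259 (log Q = −3.586), giving E = +0.22 − (0.072/2)·(−3.586) = +0.3491 V.
Finally ΔG = −nFE = −(2)(96485 C/mol)(+0.3491 V) = −67.4 kJ/mol.

−67.4 kJ/mol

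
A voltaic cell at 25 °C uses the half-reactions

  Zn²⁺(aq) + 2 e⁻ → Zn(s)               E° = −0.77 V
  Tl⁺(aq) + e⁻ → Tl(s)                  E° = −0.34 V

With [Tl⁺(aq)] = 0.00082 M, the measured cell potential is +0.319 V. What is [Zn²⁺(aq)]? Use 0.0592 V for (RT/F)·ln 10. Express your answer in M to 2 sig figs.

With Tl⁺/Tl at the cathode and Zn²⁺/Zn at the anode, E°cell = −0.34 − (−0.77) = +0.43 V (n = 2).
From the Nernst equation, log Q = n(E° − E)/0.0592 = 2·(+0.43 − (+0.319))/0.0592 = 3.750.
The balanced reaction is 2 Tl⁺(aq) + Zn(s) → 2 Tl(s) + Zn²⁺(aq), so Q = [Zn²⁺(aq)] / [Tl⁺(aq)]^2.
Substituting the known concentrations and solving, log [Zn²⁺(aq)] = −2.422 and [Zn²⁺(aq)] = 0.0038 M.

0.0038 M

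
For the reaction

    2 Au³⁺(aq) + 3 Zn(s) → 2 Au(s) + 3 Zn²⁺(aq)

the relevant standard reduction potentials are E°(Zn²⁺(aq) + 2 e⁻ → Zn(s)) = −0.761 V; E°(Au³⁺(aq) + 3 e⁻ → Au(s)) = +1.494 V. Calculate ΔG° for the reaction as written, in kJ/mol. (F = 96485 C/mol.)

In the reaction as written Au³⁺(aq) is reduced, so the Au³⁺/Au couple is the cathode and Zn²⁺/Zn is the anode.
E°cell = +1.494 − (−0.761) = +2.255 V; balancing electrons gives n = 6.
ΔG° = −nFE°cell = −(6)(96485)(+2.255) J/mol = −1305 kJ/mol.

−1305 kJ/mol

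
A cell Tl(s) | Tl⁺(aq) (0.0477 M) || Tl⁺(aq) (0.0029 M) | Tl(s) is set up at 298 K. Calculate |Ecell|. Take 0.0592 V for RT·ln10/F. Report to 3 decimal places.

0.072 V

For a concentration cell E°cell = 0, since both electrodes use the same couple.
The compartment with the higher Tl⁺(aq) concentration (0.0477 M) acts as the cathode; ions are reduced there and produced at the dilute (0.0029 M) anode.
With n = 1, Ecell = −(0.0592/1)·log([dilute]/[conc]) = −(0.0592/1)·log(0.0029/0.0477) = +0.072 V.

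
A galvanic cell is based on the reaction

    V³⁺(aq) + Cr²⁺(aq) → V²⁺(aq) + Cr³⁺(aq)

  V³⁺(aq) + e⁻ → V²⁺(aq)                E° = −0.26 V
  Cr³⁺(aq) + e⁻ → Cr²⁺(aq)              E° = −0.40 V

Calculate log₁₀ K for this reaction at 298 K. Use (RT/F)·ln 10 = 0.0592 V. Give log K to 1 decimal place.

log K = 2.4

The V³⁺/V²⁺ couple is reduced (cathode); E°cell = −0.26 − (−0.40) = +0.14 V with n = 1.
At equilibrium E = 0, so log K = nE°cell / 0.0592 = (1)(+0.14) / 0.0592 = 2.4.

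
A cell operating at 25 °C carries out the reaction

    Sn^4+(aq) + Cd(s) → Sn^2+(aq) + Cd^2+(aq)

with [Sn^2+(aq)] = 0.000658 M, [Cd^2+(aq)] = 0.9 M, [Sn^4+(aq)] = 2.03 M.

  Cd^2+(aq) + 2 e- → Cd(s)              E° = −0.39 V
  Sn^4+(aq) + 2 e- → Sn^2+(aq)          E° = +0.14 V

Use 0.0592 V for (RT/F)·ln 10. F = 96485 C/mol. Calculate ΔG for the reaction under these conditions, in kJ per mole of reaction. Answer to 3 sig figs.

−122 kJ/mol

The standard cell potential is +0.14 − (−0.39) = +0.53 V, with n = 2 electrons in the balanced equation.
The reaction quotient is ([Sn^2+(aq)]·[Cd^2+(aq)]) / [Sn^4+(aq)] = 0.000292; by Nernst, E = +0.53 − (0.0592/2)(−3.535) = +0.6346 V.
Finally ΔG = −nFE = −(2)(96485 C/mol)(+0.6346 V) = −122 kJ/mol.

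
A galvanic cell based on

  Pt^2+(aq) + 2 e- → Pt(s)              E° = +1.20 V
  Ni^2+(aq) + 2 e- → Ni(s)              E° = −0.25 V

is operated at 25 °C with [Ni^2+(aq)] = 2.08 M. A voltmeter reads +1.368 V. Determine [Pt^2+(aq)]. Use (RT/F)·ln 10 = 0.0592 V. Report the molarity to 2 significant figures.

0.0035 M

With Pt²⁺/Pt at the cathode and Ni²⁺/Ni at the anode, E°cell = +1.20 − (−0.25) = +1.45 V (n = 2).
From the Nernst equation, log Q = n(E° − E)/0.0592 = 2·(+1.45 − (+1.368))/0.0592 = 2.770.
For Pt^2+(aq) + Ni(s) → Pt(s) + Ni^2+(aq), the reaction quotient is Q = [Ni^2+(aq)] / [Pt^2+(aq)].
Solving for the unknown gives log [Pt^2+(aq)] = −2.452, so [Pt^2+(aq)] ≈ 0.0035 M.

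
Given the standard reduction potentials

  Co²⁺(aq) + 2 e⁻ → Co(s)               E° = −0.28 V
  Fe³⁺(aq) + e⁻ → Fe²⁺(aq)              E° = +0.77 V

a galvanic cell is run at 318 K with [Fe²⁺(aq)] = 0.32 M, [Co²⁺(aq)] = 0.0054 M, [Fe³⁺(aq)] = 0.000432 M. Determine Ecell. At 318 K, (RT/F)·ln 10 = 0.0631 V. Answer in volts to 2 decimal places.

+0.94 V

Fe³⁺/Fe²⁺ is reduced (cathode, E° = +0.77 V) and Co²⁺/Co is oxidized (anode).
E°cell = +0.77 − (−0.28) = +1.05 V, with n = 2 electrons transferred.
For the overall reaction 2 Fe³⁺(aq) + Co(s) → 2 Fe²⁺(aq) + Co²⁺(aq), Q = ([Fe²⁺(aq)]^2·[Co²⁺(aq)]) / [Fe³⁺(aq)]^2 = 2.96×10^3, giving log Q = 3.472.
By the Nernst equation, E = +1.05 − (0.0631/2)·(3.472) = +0.94 V.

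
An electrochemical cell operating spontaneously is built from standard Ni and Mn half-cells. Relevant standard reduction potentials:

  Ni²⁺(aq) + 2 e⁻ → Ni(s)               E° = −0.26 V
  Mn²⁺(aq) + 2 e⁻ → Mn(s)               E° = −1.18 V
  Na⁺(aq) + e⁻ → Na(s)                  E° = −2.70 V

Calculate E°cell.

Of the two couples in this cell, the one with the more positive reduction potential is reduced at the cathode: here that is Ni²⁺/Ni (−0.26 V); Mn²⁺/Mn (−1.18 V) is the anode.
E°cell = E°(cathode) − E°(anode) = −0.26 − (−1.18) = +0.92 V.

+0.92 V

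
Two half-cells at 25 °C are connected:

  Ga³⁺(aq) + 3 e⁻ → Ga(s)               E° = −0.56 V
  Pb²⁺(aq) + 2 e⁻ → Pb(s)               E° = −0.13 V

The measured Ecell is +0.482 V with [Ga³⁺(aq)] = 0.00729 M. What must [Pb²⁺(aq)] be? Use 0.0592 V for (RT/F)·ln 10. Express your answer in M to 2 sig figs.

The Pb²⁺/Pb couple has the larger reduction potential, so it is the cathode: E°cell = −0.13 − (−0.56) = +0.43 V and n = 6.
Rearranging E = E° − (0.0592/n)·log Q gives log Q = 6(+0.43 − (+0.482))/0.0592 = −5.270.
The balanced reaction is 3 Pb²⁺(aq) + 2 Ga(s) → 3 Pb(s) + 2 Ga³⁺(aq), so Q = [Ga³⁺(aq)]^2 / [Pb²⁺(aq)]^3.
Solving for the unknown gives log [Pb²⁺(aq)] = 0.332, so [Pb²⁺(aq)] ≈ 2.1 M.

2.1 M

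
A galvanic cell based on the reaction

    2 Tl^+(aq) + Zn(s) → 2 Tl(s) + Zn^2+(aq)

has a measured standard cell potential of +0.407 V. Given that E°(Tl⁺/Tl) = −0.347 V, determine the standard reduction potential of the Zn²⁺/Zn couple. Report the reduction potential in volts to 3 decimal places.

−0.754 V

In the reaction as written the Tl⁺/Tl couple is reduced (cathode) and Zn²⁺/Zn is oxidized (anode), so E°cell = E°(Tl⁺/Tl) − E°(Zn²⁺/Zn).
E°(Zn²⁺/Zn) = E°(cathode) − E°cell = −0.347 − (+0.407) = −0.754 V.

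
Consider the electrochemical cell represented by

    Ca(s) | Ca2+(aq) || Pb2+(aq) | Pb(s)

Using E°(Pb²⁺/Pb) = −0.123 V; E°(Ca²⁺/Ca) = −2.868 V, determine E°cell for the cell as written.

By convention the left-hand electrode in cell notation is the anode (oxidation) and the right-hand electrode is the cathode (reduction).
E°cell = E°(right) − E°(left) = −0.123 − (−2.868) = +2.745 V.

+2.745 V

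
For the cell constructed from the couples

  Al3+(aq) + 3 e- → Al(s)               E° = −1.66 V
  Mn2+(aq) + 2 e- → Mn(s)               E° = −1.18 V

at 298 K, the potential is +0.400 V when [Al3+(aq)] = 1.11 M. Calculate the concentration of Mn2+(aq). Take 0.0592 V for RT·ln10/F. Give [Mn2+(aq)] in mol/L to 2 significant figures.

0.0021 M

Mn²⁺/Mn is the cathode (higher E°); E°cell = −1.18 − (−1.66) = +0.48 V with n = 6.
From the Nernst equation, log Q = n(E° − E)/0.0592 = 6·(+0.48 − (+0.400))/0.0592 = 8.108.
Balancing electrons gives 3 Mn2+(aq) + 2 Al(s) → 3 Mn(s) + 2 Al3+(aq); thus Q = [Al3+(aq)]^2 / [Mn2+(aq)]^3.
Substituting the known concentrations and solving, log [Mn2+(aq)] = −2.672 and [Mn2+(aq)] = 0.0021 M.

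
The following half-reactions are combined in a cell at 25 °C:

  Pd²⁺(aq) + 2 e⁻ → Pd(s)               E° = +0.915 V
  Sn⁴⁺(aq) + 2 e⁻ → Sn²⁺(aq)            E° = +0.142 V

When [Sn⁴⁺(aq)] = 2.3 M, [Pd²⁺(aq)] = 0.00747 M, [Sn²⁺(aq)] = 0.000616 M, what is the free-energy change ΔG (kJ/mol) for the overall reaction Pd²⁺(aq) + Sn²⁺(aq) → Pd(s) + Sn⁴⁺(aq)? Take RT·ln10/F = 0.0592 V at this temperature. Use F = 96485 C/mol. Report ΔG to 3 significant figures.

−117 kJ/mol

The standard cell potential is +0.915 − (+0.142) = +0.773 V, with n = 2 electrons in the balanced equation.
Q = [Sn⁴⁺(aq)] / ([Pd²⁺(aq)]·[Sn²⁺(aq)]) = 5×10^5, so log Q = 5.699 and E = +0.773 − (0.0592/2)(5.699) = +0.6043 V.
Then ΔG = −nFE = −2 × 96485 × +0.6043 J/mol = −117 kJ/mol.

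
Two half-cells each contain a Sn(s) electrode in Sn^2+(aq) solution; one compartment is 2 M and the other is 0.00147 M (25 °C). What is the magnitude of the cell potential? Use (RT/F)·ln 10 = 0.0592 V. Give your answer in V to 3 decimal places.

0.093 V

For a concentration cell E°cell = 0, since both electrodes use the same couple.
The compartment with the higher Sn^2+(aq) concentration (2 M) acts as the cathode; ions are reduced there and produced at the dilute (0.00147 M) anode.
With n = 2, Ecell = −(0.0592/2)·log([dilute]/[conc]) = −(0.0592/2)·log(0.00147/2) = +0.093 V.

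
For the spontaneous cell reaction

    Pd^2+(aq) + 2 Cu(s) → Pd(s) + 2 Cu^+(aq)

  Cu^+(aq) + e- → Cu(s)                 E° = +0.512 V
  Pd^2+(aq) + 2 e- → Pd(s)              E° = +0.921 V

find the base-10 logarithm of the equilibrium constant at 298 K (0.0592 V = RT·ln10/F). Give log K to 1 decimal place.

The Pd²⁺/Pd couple is reduced (cathode); E°cell = +0.921 − (+0.512) = +0.409 V with n = 2.
At equilibrium E = 0, so log K = nE°cell / 0.0592 = (2)(+0.409) / 0.0592 = 13.8.

log K = 13.8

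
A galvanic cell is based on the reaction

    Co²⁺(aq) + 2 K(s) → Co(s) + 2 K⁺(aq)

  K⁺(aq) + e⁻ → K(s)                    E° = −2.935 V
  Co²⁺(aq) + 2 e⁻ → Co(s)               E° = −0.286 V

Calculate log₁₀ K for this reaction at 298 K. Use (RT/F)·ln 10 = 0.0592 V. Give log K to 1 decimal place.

The Co²⁺/Co couple is reduced (cathode); E°cell = −0.286 − (−2.935) = +2.649 V with n = 2.
At equilibrium E = 0, so log K = nE°cell / 0.0592 = (2)(+2.649) / 0.0592 = 89.5.

log K = 89.5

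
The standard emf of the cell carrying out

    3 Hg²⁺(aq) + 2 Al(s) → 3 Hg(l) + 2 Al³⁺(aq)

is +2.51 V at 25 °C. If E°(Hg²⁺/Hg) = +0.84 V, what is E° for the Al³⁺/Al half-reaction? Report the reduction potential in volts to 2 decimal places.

−1.67 V

In the reaction as written the Hg²⁺/Hg couple is reduced (cathode) and Al³⁺/Al is oxidized (anode), so E°cell = E°(Hg²⁺/Hg) − E°(Al³⁺/Al).
E°(Al³⁺/Al) = E°(cathode) − E°cell = +0.84 − (+2.51) = −1.67 V.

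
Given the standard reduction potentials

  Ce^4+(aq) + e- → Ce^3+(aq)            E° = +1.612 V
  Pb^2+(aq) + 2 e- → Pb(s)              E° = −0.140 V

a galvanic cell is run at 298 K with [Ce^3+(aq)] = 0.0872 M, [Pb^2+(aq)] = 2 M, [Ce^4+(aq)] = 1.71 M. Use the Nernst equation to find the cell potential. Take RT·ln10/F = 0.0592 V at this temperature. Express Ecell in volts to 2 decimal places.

The Ce⁴⁺/Ce³⁺ couple has the more positive E°, so it is the cathode; Pb²⁺/Pb is the anode.
E°cell = +1.612 − (−0.140) = +1.752 V, with n = 2 electrons transferred.
Balancing gives 2 Ce^4+(aq) + Pb(s) → 2 Ce^3+(aq) + Pb^2+(aq); hence Q = ([Ce^3+(aq)]^2·[Pb^2+(aq)]) / [Ce^4+(aq)]^2 = 0.0052 (log Q = −2.284).
E = E° − (0.0592/n)·log Q = +1.752 − (0.0592/2)(−2.284) = +1.82 V.

+1.82 V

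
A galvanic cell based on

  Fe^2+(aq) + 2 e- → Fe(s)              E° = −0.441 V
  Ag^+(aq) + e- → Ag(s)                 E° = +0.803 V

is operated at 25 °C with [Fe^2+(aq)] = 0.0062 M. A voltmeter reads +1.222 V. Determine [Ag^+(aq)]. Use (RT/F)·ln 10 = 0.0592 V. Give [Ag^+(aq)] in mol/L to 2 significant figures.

0.033 M

With Ag⁺/Ag at the cathode and Fe²⁺/Fe at the anode, E°cell = +0.803 − (−0.441) = +1.244 V (n = 2).
Since E = E° − (0.0592/n)·log Q, log Q = n(E° − E)/0.0592 = 0.743.
For 2 Ag^+(aq) + Fe(s) → 2 Ag(s) + Fe^2+(aq), the reaction quotient is Q = [Fe^2+(aq)] / [Ag^+(aq)]^2.
Substituting the known concentrations and solving, log [Ag^+(aq)] = −1.475 and [Ag^+(aq)] = 0.033 M.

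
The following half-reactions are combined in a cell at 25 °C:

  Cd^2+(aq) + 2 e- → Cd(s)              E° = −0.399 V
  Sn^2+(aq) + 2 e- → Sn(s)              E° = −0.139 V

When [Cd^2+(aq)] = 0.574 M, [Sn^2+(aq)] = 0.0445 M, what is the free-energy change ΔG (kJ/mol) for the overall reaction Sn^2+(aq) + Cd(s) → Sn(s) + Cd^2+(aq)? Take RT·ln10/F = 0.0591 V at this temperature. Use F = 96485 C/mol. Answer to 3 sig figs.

−43.8 kJ/mol

With Sn²⁺/Sn reduced at the cathode, E°cell = −0.139 − (−0.399) = +0.260 V and n = 2.
Here Q = [Cd^2+(aq)] / [Sn^2+(aq)] = 12.9 (log Q = 1.111), giving E = +0.260 − (0.0591/2)·(1.111) = +0.2272 V.
Then ΔG = −nFE = −2 × 96485 × +0.2272 J/mol = −43.8 kJ/mol.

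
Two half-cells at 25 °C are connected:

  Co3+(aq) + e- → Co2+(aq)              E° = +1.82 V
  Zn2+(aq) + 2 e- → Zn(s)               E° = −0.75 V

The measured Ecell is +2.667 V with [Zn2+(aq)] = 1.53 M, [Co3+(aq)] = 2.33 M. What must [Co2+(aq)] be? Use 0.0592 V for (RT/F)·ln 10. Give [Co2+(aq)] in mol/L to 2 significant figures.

Co³⁺/Co²⁺ is the cathode (higher E°); E°cell = +1.82 − (−0.75) = +2.57 V with n = 2.
From the Nernst equation, log Q = n(E° − E)/0.0592 = 2·(+2.57 − (+2.667))/0.0592 = −3.277.
Balancing electrons gives 2 Co3+(aq) + Zn(s) → 2 Co2+(aq) + Zn2+(aq); thus Q = ([Co2+(aq)]^2·[Zn2+(aq)]) / [Co3+(aq)]^2.
Isolating [Co2+(aq)] in Q = 10^{−3.277} yields log [Co2+(aq)] = −1.363, i.e. 0.043 M.

0.043 M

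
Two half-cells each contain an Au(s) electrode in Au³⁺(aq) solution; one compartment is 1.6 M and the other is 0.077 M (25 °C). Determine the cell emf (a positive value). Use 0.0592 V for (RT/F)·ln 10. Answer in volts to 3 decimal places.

For a concentration cell E°cell = 0, since both electrodes use the same couple.
The compartment with the higher Au³⁺(aq) concentration (1.6 M) acts as the cathode; ions are reduced there and produced at the dilute (0.077 M) anode.
With n = 3, Ecell = −(0.0592/3)·log([dilute]/[conc]) = −(0.0592/3)·log(0.077/1.6) = +0.026 V.

0.026 V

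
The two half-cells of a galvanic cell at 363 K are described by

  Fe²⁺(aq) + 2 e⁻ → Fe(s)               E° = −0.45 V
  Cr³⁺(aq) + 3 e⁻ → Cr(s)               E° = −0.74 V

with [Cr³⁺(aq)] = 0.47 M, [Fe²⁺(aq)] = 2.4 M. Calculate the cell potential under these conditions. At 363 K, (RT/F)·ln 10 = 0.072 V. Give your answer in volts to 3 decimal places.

Fe²⁺/Fe is reduced (cathode, E° = −0.45 V) and Cr³⁺/Cr is oxidized (anode).
E°cell = −0.45 − (−0.74) = +0.29 V, with n = 6 electrons transferred.
The balanced reaction is 3 Fe²⁺(aq) + 2 Cr(s) → 3 Fe(s) + 2 Cr³⁺(aq), so Q = [Cr³⁺(aq)]^2 / [Fe²⁺(aq)]^3 = 0.016 and log Q = −1.796.
Applying E = E° − (RT ln10/nF)·log Q gives +0.29 − (0.072/6)(−1.796) = +0.312 V.

+0.312 V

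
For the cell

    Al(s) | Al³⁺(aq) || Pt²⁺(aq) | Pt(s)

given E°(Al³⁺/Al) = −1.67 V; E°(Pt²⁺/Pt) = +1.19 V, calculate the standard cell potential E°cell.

+2.86 V

By convention the left-hand electrode in cell notation is the anode (oxidation) and the right-hand electrode is the cathode (reduction).
E°cell = E°(right) − E°(left) = +1.19 − (−1.67) = +2.86 V.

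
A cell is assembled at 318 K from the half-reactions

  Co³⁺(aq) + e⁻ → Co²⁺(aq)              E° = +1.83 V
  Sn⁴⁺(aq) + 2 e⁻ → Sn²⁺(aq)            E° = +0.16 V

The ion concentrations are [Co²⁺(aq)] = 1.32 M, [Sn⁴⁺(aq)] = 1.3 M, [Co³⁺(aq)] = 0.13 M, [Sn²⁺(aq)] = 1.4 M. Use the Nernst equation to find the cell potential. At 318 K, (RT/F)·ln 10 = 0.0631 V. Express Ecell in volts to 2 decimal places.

The Co³⁺/Co²⁺ couple has the more positive E°, so it is the cathode; Sn⁴⁺/Sn²⁺ is the anode.
E°cell = E°cat − E°an = +1.83 − (+0.16) = +1.67 V; n = 2.
Balancing gives 2 Co³⁺(aq) + Sn²⁺(aq) → 2 Co²⁺(aq) + Sn⁴⁺(aq); hence Q = ([Co²⁺(aq)]^2·[Sn⁴⁺(aq)]) / ([Co³⁺(aq)]^2·[Sn²⁺(aq)]) = 95.7 (log Q = 1.981).
By the Nernst equation, E = +1.67 − (0.0631/2)·(1.981) = +1.61 V.

+1.61 V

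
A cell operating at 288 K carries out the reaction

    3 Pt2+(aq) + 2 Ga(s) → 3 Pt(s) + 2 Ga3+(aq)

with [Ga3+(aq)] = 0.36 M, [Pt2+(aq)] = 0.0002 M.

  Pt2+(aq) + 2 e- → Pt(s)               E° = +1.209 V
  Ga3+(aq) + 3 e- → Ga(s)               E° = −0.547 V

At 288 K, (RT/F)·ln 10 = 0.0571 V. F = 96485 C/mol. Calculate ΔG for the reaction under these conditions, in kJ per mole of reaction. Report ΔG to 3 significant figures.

−960 kJ/mol

With Pt²⁺/Pt reduced at the cathode, E°cell = +1.209 − (−0.547) = +1.756 V and n = 6.
Here Q = [Ga3+(aq)]^2 / [Pt2+(aq)]^3 = 1.62×10^10 (log Q = 10.210), giving E = +1.756 − (0.0571/6)·(10.210) = +1.6588 V.
Finally ΔG = −nFE = −(6)(96485 C/mol)(+1.6588 V) = −960 kJ/mol.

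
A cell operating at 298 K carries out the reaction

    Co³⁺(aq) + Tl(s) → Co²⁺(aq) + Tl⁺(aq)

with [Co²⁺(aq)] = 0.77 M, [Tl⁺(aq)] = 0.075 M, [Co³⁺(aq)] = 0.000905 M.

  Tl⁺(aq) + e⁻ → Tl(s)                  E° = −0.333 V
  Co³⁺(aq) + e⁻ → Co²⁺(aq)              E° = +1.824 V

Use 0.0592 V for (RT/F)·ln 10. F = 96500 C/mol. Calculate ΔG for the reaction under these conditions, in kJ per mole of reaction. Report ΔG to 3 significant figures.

E°cell = +1.824 − (−0.333) = +2.157 V; the balanced reaction transfers n = 1 electron.
Q = ([Co²⁺(aq)]·[Tl⁺(aq)]) / [Co³⁺(aq)] = 63.8, so log Q = 1.805 and E = +2.157 − (0.0592/1)(1.805) = +2.0501 V.
Then ΔG = −nFE = −1 × 96500 × +2.0501 J/mol = −198 kJ/mol.

−198 kJ/mol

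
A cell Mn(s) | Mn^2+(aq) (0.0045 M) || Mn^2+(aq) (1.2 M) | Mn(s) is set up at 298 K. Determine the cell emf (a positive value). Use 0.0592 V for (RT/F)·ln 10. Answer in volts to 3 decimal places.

For a concentration cell E°cell = 0, since both electrodes use the same couple.
The compartment with the higher Mn^2+(aq) concentration (1.2 M) acts as the cathode; ions are reduced there and produced at the dilute (0.0045 M) anode.
With n = 2, Ecell = −(0.0592/2)·log([dilute]/[conc]) = −(0.0592/2)·log(0.0045/1.2) = +0.072 V.

0.072 V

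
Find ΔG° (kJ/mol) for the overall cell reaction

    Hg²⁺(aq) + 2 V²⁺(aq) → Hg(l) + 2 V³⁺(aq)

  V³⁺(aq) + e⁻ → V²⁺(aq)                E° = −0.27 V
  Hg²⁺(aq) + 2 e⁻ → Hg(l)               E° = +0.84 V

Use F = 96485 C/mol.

In the reaction as written Hg²⁺(aq) is reduced, so the Hg²⁺/Hg couple is the cathode and V³⁺/V²⁺ is the anode.
E°cell = +0.84 − (−0.27) = +1.11 V; balancing electrons gives n = 2.
ΔG° = −nFE°cell = −(2)(96485)(+1.11) J/mol = −214 kJ/mol.

−214 kJ/mol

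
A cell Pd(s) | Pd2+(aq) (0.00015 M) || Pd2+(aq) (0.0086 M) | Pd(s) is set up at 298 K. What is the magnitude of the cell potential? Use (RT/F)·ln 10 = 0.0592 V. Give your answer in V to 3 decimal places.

For a concentration cell E°cell = 0, since both electrodes use the same couple.
The compartment with the higher Pd2+(aq) concentration (0.0086 M) acts as the cathode; ions are reduced there and produced at the dilute (0.00015 M) anode.
With n = 2, Ecell = −(0.0592/2)·log([dilute]/[conc]) = −(0.0592/2)·log(0.00015/0.0086) = +0.052 V.

0.052 V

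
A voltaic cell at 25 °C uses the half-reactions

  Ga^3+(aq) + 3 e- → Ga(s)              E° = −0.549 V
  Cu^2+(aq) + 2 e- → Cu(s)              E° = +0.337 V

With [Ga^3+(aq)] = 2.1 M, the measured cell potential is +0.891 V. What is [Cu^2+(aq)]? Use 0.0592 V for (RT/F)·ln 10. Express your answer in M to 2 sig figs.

The Cu²⁺/Cu couple has the larger reduction potential, so it is the cathode: E°cell = +0.337 − (−0.549) = +0.886 V and n = 6.
Since E = E° − (0.0592/n)·log Q, log Q = n(E° − E)/0.0592 = −0.507.
Balancing electrons gives 3 Cu^2+(aq) + 2 Ga(s) → 3 Cu(s) + 2 Ga^3+(aq); thus Q = [Ga^3+(aq)]^2 / [Cu^2+(aq)]^3.
Substituting the known concentrations and solving, log [Cu^2+(aq)] = 0.384 and [Cu^2+(aq)] = 2.4 M.

2.4 M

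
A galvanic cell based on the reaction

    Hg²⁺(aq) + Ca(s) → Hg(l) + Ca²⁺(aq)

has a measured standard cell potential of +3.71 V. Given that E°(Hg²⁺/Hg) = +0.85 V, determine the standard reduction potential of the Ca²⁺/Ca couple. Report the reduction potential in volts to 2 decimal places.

−2.86 V

In the reaction as written the Hg²⁺/Hg couple is reduced (cathode) and Ca²⁺/Ca is oxidized (anode), so E°cell = E°(Hg²⁺/Hg) − E°(Ca²⁺/Ca).
E°(Ca²⁺/Ca) = E°(cathode) − E°cell = +0.85 − (+3.71) = −2.86 V.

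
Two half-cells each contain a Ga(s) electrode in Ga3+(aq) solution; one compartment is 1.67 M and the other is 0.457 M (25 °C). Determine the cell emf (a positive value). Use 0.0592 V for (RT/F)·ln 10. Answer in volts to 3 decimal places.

For a concentration cell E°cell = 0, since both electrodes use the same couple.
The compartment with the higher Ga3+(aq) concentration (1.67 M) acts as the cathode; ions are reduced there and produced at the dilute (0.457 M) anode.
With n = 3, Ecell = −(0.0592/3)·log([dilute]/[conc]) = −(0.0592/3)·log(0.457/1.67) = +0.011 V.

0.011 V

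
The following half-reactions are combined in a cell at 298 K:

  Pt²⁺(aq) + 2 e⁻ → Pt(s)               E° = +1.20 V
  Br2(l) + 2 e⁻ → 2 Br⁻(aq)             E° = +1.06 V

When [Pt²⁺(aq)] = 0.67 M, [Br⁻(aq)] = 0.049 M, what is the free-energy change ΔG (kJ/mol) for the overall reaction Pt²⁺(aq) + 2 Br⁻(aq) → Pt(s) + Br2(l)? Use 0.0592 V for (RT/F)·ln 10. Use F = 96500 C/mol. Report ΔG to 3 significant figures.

−11.1 kJ/mol

E°cell = +1.20 − (+1.06) = +0.14 V; the balanced reaction transfers n = 2 electrons.
Q = 1 / ([Pt²⁺(aq)]·[Br⁻(aq)]^2) = 622, so log Q = 2.794 and E = +0.14 − (0.0592/2)(2.794) = +0.0573 V.
ΔG = −nFE = −(2)(96500)(+0.0573) J/mol = −11.1 kJ/mol.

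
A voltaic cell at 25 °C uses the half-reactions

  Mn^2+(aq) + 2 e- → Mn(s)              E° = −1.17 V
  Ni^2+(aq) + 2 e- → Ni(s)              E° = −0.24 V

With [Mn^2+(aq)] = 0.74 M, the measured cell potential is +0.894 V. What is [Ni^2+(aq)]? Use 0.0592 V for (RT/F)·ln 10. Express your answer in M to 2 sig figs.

The Ni²⁺/Ni couple has the larger reduction potential, so it is the cathode: E°cell = −0.24 − (−1.17) = +0.93 V and n = 2.
From the Nernst equation, log Q = n(E° − E)/0.0592 = 2·(+0.93 − (+0.894))/0.0592 = 1.216.
Balancing electrons gives Ni^2+(aq) + Mn(s) → Ni(s) + Mn^2+(aq); thus Q = [Mn^2+(aq)] / [Ni^2+(aq)].
Substituting the known concentrations and solving, log [Ni^2+(aq)] = −1.347 and [Ni^2+(aq)] = 0.045 M.

0.045 M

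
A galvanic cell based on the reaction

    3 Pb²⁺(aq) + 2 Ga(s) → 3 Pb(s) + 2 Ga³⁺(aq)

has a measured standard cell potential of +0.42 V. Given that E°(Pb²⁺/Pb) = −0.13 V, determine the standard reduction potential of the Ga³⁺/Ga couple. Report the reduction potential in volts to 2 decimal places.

−0.55 V

In the reaction as written the Pb²⁺/Pb couple is reduced (cathode) and Ga³⁺/Ga is oxidized (anode), so E°cell = E°(Pb²⁺/Pb) − E°(Ga³⁺/Ga).
E°(Ga³⁺/Ga) = E°(cathode) − E°cell = −0.13 − (+0.42) = −0.55 V.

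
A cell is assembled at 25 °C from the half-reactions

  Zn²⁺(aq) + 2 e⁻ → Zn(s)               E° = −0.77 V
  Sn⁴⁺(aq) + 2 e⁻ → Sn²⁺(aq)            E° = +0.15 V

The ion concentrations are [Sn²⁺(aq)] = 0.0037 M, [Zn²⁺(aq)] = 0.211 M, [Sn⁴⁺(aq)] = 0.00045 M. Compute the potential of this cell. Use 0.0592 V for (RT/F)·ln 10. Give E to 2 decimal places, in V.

+0.91 V

Since E°(Sn⁴⁺/Sn²⁺) > E°(Zn²⁺/Zn), Sn⁴⁺/Sn²⁺ serves as the cathode.
The standard potential is +0.15 − (−0.77) = +0.92 V and the balanced reaction transfers n = 2 electrons.
Balancing gives Sn⁴⁺(aq) + Zn(s) → Sn²⁺(aq) + Zn²⁺(aq); hence Q = ([Sn²⁺(aq)]·[Zn²⁺(aq)]) / [Sn⁴⁺(aq)] = 1.73 (log Q = 0.239).
Applying E = E° − (RT ln10/nF)·log Q gives +0.92 − (0.0592/2)(0.239) = +0.91 V.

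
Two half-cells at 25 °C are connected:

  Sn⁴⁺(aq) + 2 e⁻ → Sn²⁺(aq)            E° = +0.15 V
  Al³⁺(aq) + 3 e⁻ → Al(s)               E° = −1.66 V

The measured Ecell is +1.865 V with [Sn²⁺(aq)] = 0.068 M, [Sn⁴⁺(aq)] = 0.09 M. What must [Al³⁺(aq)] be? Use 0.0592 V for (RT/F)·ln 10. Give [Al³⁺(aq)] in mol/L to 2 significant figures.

The Sn⁴⁺/Sn²⁺ couple has the larger reduction potential, so it is the cathode: E°cell = +0.15 − (−1.66) = +1.81 V and n = 6.
Since E = E° − (0.0592/n)·log Q, log Q = n(E° − E)/0.0592 = −5.574.
For 3 Sn⁴⁺(aq) + 2 Al(s) → 3 Sn²⁺(aq) + 2 Al³⁺(aq), the reaction quotient is Q = ([Sn²⁺(aq)]^3·[Al³⁺(aq)]^2) / [Sn⁴⁺(aq)]^3.
Solving for the unknown gives log [Al³⁺(aq)] = −2.604, so [Al³⁺(aq)] ≈ 0.0025 M.

0.0025 M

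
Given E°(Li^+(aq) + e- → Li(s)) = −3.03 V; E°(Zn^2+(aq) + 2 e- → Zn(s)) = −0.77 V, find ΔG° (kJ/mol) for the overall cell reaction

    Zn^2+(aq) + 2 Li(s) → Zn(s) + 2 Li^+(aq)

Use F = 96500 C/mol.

In the reaction as written Zn^2+(aq) is reduced, so the Zn²⁺/Zn couple is the cathode and Li⁺/Li is the anode.
E°cell = −0.77 − (−3.03) = +2.26 V; balancing electrons gives n = 2.
ΔG° = −nFE°cell = −(2)(96500)(+2.26) J/mol = −436 kJ/mol.

−436 kJ/mol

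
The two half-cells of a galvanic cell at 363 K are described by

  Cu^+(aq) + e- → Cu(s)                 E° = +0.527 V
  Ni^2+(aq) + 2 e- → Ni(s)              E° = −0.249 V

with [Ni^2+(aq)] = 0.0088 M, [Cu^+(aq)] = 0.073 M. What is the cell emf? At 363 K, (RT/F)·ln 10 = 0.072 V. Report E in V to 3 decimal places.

Cu⁺/Cu is reduced (cathode, E° = +0.527 V) and Ni²⁺/Ni is oxidized (anode).
The standard potential is +0.527 − (−0.249) = +0.776 V and the balanced reaction transfers n = 2 electrons.
For the overall reaction 2 Cu^+(aq) + Ni(s) → 2 Cu(s) + Ni^2+(aq), Q = [Ni^2+(aq)] / [Cu^+(aq)]^2 = 1.65, giving log Q = 0.218.
Applying E = E° − (RT ln10/nF)·log Q gives +0.776 − (0.072/2)(0.218) = +0.768 V.

+0.768 V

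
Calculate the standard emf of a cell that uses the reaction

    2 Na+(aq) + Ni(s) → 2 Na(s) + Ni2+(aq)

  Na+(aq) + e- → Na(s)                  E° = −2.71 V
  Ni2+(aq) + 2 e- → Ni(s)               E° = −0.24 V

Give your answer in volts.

Na+(aq) gains electrons, so the Na⁺/Na couple is the cathode; the Ni²⁺/Ni couple is the anode.
E°cell = E°(cathode) − E°(anode) = −2.71 − (−0.24) = −2.47 V.
The negative E°cell means the reaction is non-spontaneous in the direction written.

−2.47 V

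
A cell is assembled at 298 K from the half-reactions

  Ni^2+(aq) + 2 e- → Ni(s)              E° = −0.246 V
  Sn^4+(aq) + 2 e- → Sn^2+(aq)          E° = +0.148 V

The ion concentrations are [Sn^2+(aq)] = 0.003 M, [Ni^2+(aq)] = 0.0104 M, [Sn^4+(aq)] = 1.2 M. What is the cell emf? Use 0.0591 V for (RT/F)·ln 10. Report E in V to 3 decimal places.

+0.529 V

The Sn⁴⁺/Sn²⁺ couple has the more positive E°, so it is the cathode; Ni²⁺/Ni is the anode.
E°cell = E°cat − E°an = +0.148 − (−0.246) = +0.394 V; n = 2.
Balancing gives Sn^4+(aq) + Ni(s) → Sn^2+(aq) + Ni^2+(aq); hence Q = ([Sn^2+(aq)]·[Ni^2+(aq)]) / [Sn^4+(aq)] = 2.6×10^−5 (log Q = −4.585).
E = E° − (0.0591/n)·log Q = +0.394 − (0.0591/2)(−4.585) = +0.529 V.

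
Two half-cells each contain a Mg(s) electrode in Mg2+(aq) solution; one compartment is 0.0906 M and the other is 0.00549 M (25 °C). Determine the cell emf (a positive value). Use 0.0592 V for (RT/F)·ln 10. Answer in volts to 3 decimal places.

0.036 V

For a concentration cell E°cell = 0, since both electrodes use the same couple.
The compartment with the higher Mg2+(aq) concentration (0.0906 M) acts as the cathode; ions are reduced there and produced at the dilute (0.00549 M) anode.
With n = 2, Ecell = −(0.0592/2)·log([dilute]/[conc]) = −(0.0592/2)·log(0.00549/0.0906) = +0.036 V.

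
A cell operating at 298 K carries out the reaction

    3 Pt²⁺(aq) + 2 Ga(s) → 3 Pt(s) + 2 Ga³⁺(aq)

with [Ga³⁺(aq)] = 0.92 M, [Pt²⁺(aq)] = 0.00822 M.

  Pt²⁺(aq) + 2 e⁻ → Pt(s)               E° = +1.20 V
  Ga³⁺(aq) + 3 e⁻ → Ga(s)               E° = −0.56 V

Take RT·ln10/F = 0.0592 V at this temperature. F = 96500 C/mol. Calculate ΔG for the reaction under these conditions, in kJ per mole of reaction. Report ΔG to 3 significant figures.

−984 kJ/mol

With Pt²⁺/Pt reduced at the cathode, E°cell = +1.20 − (−0.56) = +1.76 V and n = 6.
Here Q = [Ga³⁺(aq)]^2 / [Pt²⁺(aq)]^3 = 1.52×10^6 (log Q = 6.183), giving E = +1.76 − (0.0592/6)·(6.183) = +1.6990 V.
Finally ΔG = −nFE = −(6)(96500 C/mol)(+1.6990 V) = −984 kJ/mol.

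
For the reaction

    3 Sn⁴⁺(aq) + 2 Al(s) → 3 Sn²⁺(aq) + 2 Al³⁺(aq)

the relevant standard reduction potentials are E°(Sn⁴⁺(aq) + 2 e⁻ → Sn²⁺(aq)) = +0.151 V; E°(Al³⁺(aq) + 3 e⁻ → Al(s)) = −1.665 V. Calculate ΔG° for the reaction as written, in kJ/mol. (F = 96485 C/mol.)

In the reaction as written Sn⁴⁺(aq) is reduced, so the Sn⁴⁺/Sn²⁺ couple is the cathode and Al³⁺/Al is the anode.
E°cell = +0.151 − (−1.665) = +1.816 V; balancing electrons gives n = 6.
ΔG° = −nFE°cell = −(6)(96485)(+1.816) J/mol = −1051 kJ/mol.

−1051 kJ/mol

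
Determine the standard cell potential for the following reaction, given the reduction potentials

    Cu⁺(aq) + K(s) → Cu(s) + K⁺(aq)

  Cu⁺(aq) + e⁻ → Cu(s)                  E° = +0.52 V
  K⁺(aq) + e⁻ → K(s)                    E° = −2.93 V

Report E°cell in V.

+3.45 V

In the reaction as written, Cu⁺(aq) is reduced (cathode) and K⁺(aq) is produced by oxidation at the anode.
E°cell = E°(cathode) − E°(anode) = +0.52 − (−2.93) = +3.45 V.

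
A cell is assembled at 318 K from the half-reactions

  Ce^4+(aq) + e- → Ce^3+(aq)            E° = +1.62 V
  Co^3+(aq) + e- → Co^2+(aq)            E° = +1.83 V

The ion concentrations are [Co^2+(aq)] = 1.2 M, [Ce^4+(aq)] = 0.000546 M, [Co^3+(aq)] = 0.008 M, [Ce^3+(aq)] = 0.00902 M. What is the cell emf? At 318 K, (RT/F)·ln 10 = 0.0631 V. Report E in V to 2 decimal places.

+0.15 V

The Co³⁺/Co²⁺ couple has the more positive E°, so it is the cathode; Ce⁴⁺/Ce³⁺ is the anode.
E°cell = +1.83 − (+1.62) = +0.21 V, with n = 1 electron transferred.
Balancing gives Co^3+(aq) + Ce^3+(aq) → Co^2+(aq) + Ce^4+(aq); hence Q = ([Co^2+(aq)]·[Ce^4+(aq)]) / ([Co^3+(aq)]·[Ce^3+(aq)]) = 9.08 (log Q = 0.958).
By the Nernst equation, E = +0.21 − (0.0631/1)·(0.958) = +0.15 V.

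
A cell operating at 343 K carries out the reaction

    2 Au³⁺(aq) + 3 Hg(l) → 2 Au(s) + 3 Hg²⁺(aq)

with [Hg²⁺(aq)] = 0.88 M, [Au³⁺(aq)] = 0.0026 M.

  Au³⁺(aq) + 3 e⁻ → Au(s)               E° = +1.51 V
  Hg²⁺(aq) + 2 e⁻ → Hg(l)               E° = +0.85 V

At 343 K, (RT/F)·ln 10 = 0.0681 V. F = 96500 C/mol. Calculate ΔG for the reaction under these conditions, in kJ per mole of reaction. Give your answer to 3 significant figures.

−349 kJ/mol

E°cell = +1.51 − (+0.85) = +0.66 V; the balanced reaction transfers n = 6 electrons.
Q = [Hg²⁺(aq)]^3 / [Au³⁺(aq)]^2 = 1.01×10^5, so log Q = 5.004 and E = +0.66 − (0.0681/6)(5.004) = +0.6032 V.
Then ΔG = −nFE = −6 × 96500 × +0.6032 J/mol = −349 kJ/mol.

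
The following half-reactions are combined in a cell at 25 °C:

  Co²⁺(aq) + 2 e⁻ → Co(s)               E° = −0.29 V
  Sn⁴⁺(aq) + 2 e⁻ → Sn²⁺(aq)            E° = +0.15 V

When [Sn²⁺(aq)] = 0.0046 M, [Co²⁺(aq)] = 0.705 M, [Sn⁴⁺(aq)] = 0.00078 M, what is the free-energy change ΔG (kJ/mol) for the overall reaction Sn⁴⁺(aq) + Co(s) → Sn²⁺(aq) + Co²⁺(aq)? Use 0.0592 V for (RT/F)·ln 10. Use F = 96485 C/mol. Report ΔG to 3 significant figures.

E°cell = +0.15 − (−0.29) = +0.44 V; the balanced reaction transfers n = 2 electrons.
Q = ([Sn²⁺(aq)]·[Co²⁺(aq)]) / [Sn⁴⁺(aq)] = 4.16, so log Q = 0.619 and E = +0.44 − (0.0592/2)(0.619) = +0.4217 V.
ΔG = −nFE = −(2)(96485)(+0.4217) J/mol = −81.4 kJ/mol.

−81.4 kJ/mol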